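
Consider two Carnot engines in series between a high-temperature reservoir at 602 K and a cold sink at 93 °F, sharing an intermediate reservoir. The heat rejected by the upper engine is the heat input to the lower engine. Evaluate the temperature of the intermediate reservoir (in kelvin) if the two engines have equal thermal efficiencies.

T_C = 93 °F → (93 − 32) × 5/9 = 33.89 °C = 307.04 K.
Equal efficiencies require 1 − T_m/T_H = 1 − T_C/T_m, i.e. T_m/T_H = T_C/T_m, so T_m = √(T_H·T_C) = √(602.00 × 307.04) = 430 K.

T_m ≈ 430 K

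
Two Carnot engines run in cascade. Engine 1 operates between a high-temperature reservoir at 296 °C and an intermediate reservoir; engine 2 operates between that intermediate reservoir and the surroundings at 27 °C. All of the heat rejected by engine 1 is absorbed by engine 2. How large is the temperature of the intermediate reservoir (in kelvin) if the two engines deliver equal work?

T_m ≈ 435 K

T_H = 296 °C → 296 + 273.15 = 569.15 K.
T_C = 27 °C → 27 + 273.15 = 300.15 K.
For reversible stages Q_m = Q_H·(T_m/T_H). Setting W₁ = Q_H(1 − T_m/T_H) equal to W₂ = Q_m(1 − T_C/T_m) = Q_H·(T_m − T_C)/T_H gives T_H − T_m = T_m − T_C, so T_m = (T_H + T_C)/2 = (569.15 + 300.15)/2 = 435 K.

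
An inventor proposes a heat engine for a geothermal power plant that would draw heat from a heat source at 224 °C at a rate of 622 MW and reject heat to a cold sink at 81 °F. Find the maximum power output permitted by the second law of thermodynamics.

T_H = 224 °C → 224 + 273.15 = 497.15 K.
T_C = 81 °F → (81 − 32) × 5/9 = 27.22 °C = 300.37 K.
By the Carnot theorem, η_max = 1 − T_C/T_H = 1 − 300.37/497.15 = 0.3958.
W_max = η_max · Q_H = 0.3958 × 622 = 246 MW.

Ẇ_max ≈ 246 MW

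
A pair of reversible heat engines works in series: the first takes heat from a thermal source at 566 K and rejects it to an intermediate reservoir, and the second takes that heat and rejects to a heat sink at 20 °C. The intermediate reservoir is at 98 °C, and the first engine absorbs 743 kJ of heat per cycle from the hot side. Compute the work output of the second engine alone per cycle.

W₂ ≈ 102.4 kJ

T_C = 20 °C → 20 + 273.15 = 293.15 K.
T_m = 98 °C → 98 + 273.15 = 371.15 K.
Heat entering the second stage: Q_m = Q_H·(T_m/T_H) = 743 × 371.15/566.00 = 487.2 kJ.
Second-stage efficiency η₂ = 1 − T_C/T_m = 1 − 293.15/371.15 = 0.2102, so W₂ = η₂·Q_m = 102.4 kJ.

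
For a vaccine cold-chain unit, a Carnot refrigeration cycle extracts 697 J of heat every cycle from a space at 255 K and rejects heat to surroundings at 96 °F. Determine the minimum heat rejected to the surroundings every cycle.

Q_H ≈ 844 J

T_H = 96 °F → (96 − 32) × 5/9 = 35.56 °C = 308.71 K.
For a reversible cycle Q_H/Q_C = T_H/T_C, so Q_H = Q_C·T_H/T_C = 697 × 308.71/255.00 = 844 J.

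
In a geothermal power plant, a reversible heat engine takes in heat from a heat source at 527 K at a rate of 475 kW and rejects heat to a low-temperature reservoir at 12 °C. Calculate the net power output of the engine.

Ẇ ≈ 218 kW

T_C = 12 °C → 12 + 273.15 = 285.15 K.
The Carnot efficiency is η = 1 − T_C/T_H = 1 − 285.15/527.00 = 0.4589.
W = η·Q_H = 0.4589 × 475 = 218 kW.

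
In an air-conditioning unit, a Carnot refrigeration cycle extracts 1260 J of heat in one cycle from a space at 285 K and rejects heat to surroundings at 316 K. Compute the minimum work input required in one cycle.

Carnot COP: COP_R = T_C/(T_H − T_C) = 285.00/31.00 = 9.1935.
W = Q_C/COP_R = 1260/9.1935 = 137 J.

W_in ≈ 137 J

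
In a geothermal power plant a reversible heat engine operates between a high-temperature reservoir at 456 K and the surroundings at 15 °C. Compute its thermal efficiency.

T_C = 15 °C → 15 + 273.15 = 288.15 K.
For a reversible engine, η = 1 − T_C/T_H = 1 − 288.15/456.00 = 0.368.

η ≈ 0.368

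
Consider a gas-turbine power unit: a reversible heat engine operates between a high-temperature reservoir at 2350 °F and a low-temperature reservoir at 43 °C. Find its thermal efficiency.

η ≈ 0.797

T_H = 2350 °F → (2350 − 32) × 5/9 = 1287.78 °C = 1560.93 K.
T_C = 43 °C → 43 + 273.15 = 316.15 K.
The Carnot efficiency is η = 1 − T_C/T_H = 1 − 316.15/1560.93 = 0.797.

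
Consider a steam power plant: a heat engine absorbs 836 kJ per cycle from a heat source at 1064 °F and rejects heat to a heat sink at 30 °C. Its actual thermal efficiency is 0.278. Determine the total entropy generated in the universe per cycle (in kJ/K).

T_H = 1064 °F → (1064 − 32) × 5/9 = 573.33 °C = 846.48 K.
T_C = 30 °C → 30 + 273.15 = 303.15 K.
W = η·Q_H = 0.278 × 836 = 232.4 kJ, so Q_C = Q_H − W = 603.6 kJ.
The hot reservoir loses entropy Q_H/T_H = 836/846.48 = 0.9876 kJ/K; the cold reservoir gains Q_C/T_C = 603.6/303.15 = 1.991 kJ/K.
ΔS_univ = −Q_H/T_H + Q_C/T_C = 1.00 kJ/K (> 0, since η = 0.278 < η_Carnot = 0.642).

ΔS_univ ≈ 1.00 kJ/K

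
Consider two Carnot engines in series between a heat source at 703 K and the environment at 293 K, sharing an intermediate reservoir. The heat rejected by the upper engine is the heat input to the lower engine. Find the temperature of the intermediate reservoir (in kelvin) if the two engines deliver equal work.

For reversible stages Q_m = Q_H·(T_m/T_H). Setting W₁ = Q_H(1 − T_m/T_H) equal to W₂ = Q_m(1 − T_C/T_m) = Q_H·(T_m − T_C)/T_H gives T_H − T_m = T_m − T_C, so T_m = (T_H + T_C)/2 = (703.00 + 293.00)/2 = 498 K.

T_m ≈ 498 K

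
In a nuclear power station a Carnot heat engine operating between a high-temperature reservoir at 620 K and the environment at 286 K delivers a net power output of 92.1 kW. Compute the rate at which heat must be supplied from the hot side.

The Carnot efficiency is η = 1 − T_C/T_H = 1 − 286.00/620.00 = 0.5387.
Q_H = W/η = 92.1/0.5387 = 171 kW.

Q̇_H ≈ 171 kW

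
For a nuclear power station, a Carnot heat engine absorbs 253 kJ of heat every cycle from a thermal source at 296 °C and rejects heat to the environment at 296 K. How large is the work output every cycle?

T_H = 296 °C → 296 + 273.15 = 569.15 K.
For a reversible engine, η = 1 − T_C/T_H = 1 − 296.00/569.15 = 0.4799.
W = η·Q_H = 0.4799 × 253 = 121.4 kJ.

W ≈ 121.4 kJ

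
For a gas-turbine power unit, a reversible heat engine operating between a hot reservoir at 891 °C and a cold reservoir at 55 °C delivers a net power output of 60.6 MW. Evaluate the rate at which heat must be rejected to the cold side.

T_H = 891 °C → 891 + 273.15 = 1164.15 K.
T_C = 55 °C → 55 + 273.15 = 328.15 K.
Since the cycle is reversible, η = 1 − T_C/T_H = 1 − 328.15/1164.15 = 0.7181.
Since Q_C/Q_H = T_C/T_H and Q_H = W/η, Q_C = W·T_C/(T_H − T_C) = 60.6 × 328.15/836.00 = 23.8 MW.

Q̇_C ≈ 23.8 MW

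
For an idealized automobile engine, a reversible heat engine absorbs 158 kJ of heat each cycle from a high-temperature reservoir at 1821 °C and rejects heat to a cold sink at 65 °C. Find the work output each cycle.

W ≈ 132.5 kJ

T_H = 1821 °C → 1821 + 273.15 = 2094.15 K.
T_C = 65 °C → 65 + 273.15 = 338.15 K.
The Carnot efficiency is η = 1 − T_C/T_H = 1 − 338.15/2094.15 = 0.8385.
W = η·Q_H = 0.8385 × 158 = 132.5 kJ.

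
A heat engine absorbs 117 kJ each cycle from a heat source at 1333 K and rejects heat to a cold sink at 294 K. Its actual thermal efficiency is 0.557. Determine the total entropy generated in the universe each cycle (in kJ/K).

W = η·Q_H = 0.557 × 117 = 65.17 kJ, so Q_C = Q_H − W = 51.83 kJ.
The hot reservoir loses entropy Q_H/T_H = 117/1333.00 = 0.08777 kJ/K; the cold reservoir gains Q_C/T_C = 51.83/294.00 = 0.1763 kJ/K.
ΔS_univ = −Q_H/T_H + Q_C/T_C = 0.0885 kJ/K (> 0, since η = 0.557 < η_Carnot = 0.779).

ΔS_univ ≈ 0.0885 kJ/K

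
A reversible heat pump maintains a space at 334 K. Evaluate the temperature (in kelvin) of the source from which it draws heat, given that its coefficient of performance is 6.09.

COP_HP = T_H/(T_H − T_C) ⇒ T_C = T_H·(COP_HP − 1)/COP_HP = 334.00 × (6.09 − 1)/6.09 = 279 K.

T_C ≈ 279 K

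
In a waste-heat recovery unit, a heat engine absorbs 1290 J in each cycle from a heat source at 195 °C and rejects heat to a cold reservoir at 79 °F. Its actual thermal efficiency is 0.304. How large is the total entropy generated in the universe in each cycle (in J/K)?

T_H = 195 °C → 195 + 273.15 = 468.15 K.
T_C = 79 °F → (79 − 32) × 5/9 = 26.11 °C = 299.26 K.
W = η·Q_H = 0.304 × 1290 = 392.2 J, so Q_C = Q_H − W = 897.8 J.
The hot reservoir loses entropy Q_H/T_H = 1290/468.15 = 2.756 J/K; the cold reservoir gains Q_C/T_C = 897.8/299.26 = 3.000 J/K.
ΔS_univ = −Q_H/T_H + Q_C/T_C = 0.245 J/K (> 0, since η = 0.304 < η_Carnot = 0.361).

ΔS_univ ≈ 0.245 J/K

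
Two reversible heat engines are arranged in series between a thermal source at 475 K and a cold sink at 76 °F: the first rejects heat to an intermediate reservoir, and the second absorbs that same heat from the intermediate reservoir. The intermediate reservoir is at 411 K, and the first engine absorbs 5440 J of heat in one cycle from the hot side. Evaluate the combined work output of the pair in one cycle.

W_total ≈ 2032 J

T_C = 76 °F → (76 − 32) × 5/9 = 24.44 °C = 297.59 K.
Two reversible stages in series are equivalent to a single Carnot engine between T_H and T_C, so η_total = 1 − T_C/T_H = 1 − 297.59/475.00 = 0.3735.
W_total = η_total · Q_H = 0.3735 × 5440 = 2032 J.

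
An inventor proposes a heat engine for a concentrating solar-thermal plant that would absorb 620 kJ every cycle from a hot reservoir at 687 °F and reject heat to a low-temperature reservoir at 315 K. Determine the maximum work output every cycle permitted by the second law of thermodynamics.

T_H = 687 °F → (687 − 32) × 5/9 = 363.89 °C = 637.04 K.
No engine can exceed the Carnot limit: η_max = 1 − T_C/T_H = 1 − 315.00/637.04 = 0.5055.
W_max = η_max · Q_H = 0.5055 × 620 = 313 kJ.

W_max ≈ 313 kJ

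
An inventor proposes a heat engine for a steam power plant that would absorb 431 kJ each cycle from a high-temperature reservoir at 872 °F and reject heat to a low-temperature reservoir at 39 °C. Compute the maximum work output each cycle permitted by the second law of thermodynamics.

T_H = 872 °F → (872 − 32) × 5/9 = 466.67 °C = 739.82 K.
T_C = 39 °C → 39 + 273.15 = 312.15 K.
By the Carnot theorem, η_max = 1 − T_C/T_H = 1 − 312.15/739.82 = 0.5781.
W_max = η_max · Q_H = 0.5781 × 431 = 249 kJ.

W_max ≈ 249 kJ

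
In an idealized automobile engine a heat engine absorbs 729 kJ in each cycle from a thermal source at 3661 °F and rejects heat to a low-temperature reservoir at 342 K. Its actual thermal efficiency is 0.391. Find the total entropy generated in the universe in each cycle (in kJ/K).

ΔS_univ ≈ 0.9797 kJ/K

T_H = 3661 °F → (3661 − 32) × 5/9 = 2016.11 °C = 2289.26 K.
W = η·Q_H = 0.391 × 729 = 285.0 kJ, so Q_C = Q_H − W = 444.0 kJ.
Reservoir entropy changes: ΔS_H = −Q_H/T_H = −729/2289.26 = -0.3184 kJ/K and ΔS_C = +Q_C/T_C = 444.0/342.00 = 1.298 kJ/K.
ΔS_univ = −Q_H/T_H + Q_C/T_C = 0.9797 kJ/K (> 0, since η = 0.391 < η_Carnot = 0.851).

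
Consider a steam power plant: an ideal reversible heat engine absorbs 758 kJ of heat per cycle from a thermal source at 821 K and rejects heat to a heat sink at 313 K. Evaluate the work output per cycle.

η_rev = 1 − T_C/T_H = 1 − 313.00/821.00 = 0.6188.
W = η·Q_H = 0.6188 × 758 = 469.0 kJ.

W ≈ 469.0 kJ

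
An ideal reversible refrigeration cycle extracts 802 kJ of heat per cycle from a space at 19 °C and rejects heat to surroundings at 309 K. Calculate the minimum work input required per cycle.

T_C = 19 °C → 19 + 273.15 = 292.15 K.
Carnot COP: COP_R = T_C/(T_H − T_C) = 292.15/16.85 = 17.3383.
W = Q_C/COP_R = 802/17.3383 = 46.3 kJ.

W_in ≈ 46.3 kJ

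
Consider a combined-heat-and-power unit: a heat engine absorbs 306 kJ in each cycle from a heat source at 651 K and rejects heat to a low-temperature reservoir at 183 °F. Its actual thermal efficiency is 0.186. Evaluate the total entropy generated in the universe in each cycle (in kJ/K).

ΔS_univ ≈ 0.228 kJ/K

T_C = 183 °F → (183 − 32) × 5/9 = 83.89 °C = 357.04 K.
W = η·Q_H = 0.186 × 306 = 56.92 kJ, so Q_C = Q_H − W = 249.1 kJ.
The hot reservoir loses entropy Q_H/T_H = 306/651.00 = 0.4700 kJ/K; the cold reservoir gains Q_C/T_C = 249.1/357.04 = 0.6976 kJ/K.
ΔS_univ = −Q_H/T_H + Q_C/T_C = 0.228 kJ/K (> 0, since η = 0.186 < η_Carnot = 0.452).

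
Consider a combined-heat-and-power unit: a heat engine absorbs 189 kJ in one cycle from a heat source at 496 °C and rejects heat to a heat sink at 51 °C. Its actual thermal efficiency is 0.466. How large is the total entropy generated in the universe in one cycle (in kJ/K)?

ΔS_univ ≈ 0.06563 kJ/K

T_H = 496 °C → 496 + 273.15 = 769.15 K.
T_C = 51 °C → 51 + 273.15 = 324.15 K.
W = η·Q_H = 0.466 × 189 = 88.07 kJ, so Q_C = Q_H − W = 100.9 kJ.
Entropy balance on the reservoirs: −Q_H/T_H = -0.2457 kJ/K, +Q_C/T_C = 0.3114 kJ/K.
ΔS_univ = −Q_H/T_H + Q_C/T_C = 0.06563 kJ/K (> 0, since η = 0.466 < η_Carnot = 0.579).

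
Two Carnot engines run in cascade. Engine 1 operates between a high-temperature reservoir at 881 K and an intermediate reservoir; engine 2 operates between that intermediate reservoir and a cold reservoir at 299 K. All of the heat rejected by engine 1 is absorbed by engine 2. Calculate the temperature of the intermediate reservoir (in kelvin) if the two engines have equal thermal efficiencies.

Equal efficiencies require 1 − T_m/T_H = 1 − T_C/T_m, i.e. T_m/T_H = T_C/T_m, so T_m = √(T_H·T_C) = √(881.00 × 299.00) = 513 K.

T_m ≈ 513 K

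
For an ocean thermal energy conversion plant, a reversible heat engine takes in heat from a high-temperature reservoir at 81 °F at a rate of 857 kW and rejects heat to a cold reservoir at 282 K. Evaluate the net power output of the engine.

T_H = 81 °F → (81 − 32) × 5/9 = 27.22 °C = 300.37 K.
The Carnot efficiency is η = 1 − T_C/T_H = 1 − 282.00/300.37 = 0.0612.
W = η·Q_H = 0.0612 × 857 = 52.42 kW.

Ẇ ≈ 52.42 kW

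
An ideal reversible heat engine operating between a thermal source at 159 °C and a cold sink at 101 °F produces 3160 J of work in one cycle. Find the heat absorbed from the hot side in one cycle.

Q_H ≈ 11300 J

T_H = 159 °C → 159 + 273.15 = 432.15 K.
T_C = 101 °F → (101 − 32) × 5/9 = 38.33 °C = 311.48 K.
Since the cycle is reversible, η = 1 − T_C/T_H = 1 − 311.48/432.15 = 0.2792.
Q_H = W/η = 3160/0.2792 = 11300 J.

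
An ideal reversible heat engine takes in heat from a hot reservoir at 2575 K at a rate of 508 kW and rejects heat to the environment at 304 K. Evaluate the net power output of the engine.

Since the cycle is reversible, η = 1 − T_C/T_H = 1 − 304.00/2575.00 = 0.8819.
W = η·Q_H = 0.8819 × 508 = 448.0 kW.

Ẇ ≈ 448.0 kW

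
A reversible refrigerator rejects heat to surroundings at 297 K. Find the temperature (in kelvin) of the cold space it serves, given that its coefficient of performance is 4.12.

COP_R = T_C/(T_H − T_C) ⇒ T_C = T_H·COP_R/(1 + COP_R) = 297.00 × 4.12/(1 + 4.12) = 239.0 K.

T_C ≈ 239.0 K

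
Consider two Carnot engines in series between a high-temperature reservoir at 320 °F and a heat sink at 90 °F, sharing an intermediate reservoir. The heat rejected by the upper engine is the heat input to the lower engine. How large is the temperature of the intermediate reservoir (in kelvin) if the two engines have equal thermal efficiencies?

T_m ≈ 364 K

T_H = 320 °F → (320 − 32) × 5/9 = 160.00 °C = 433.15 K.
T_C = 90 °F → (90 − 32) × 5/9 = 32.22 °C = 305.37 K.
Equal efficiencies require 1 − T_m/T_H = 1 − T_C/T_m, i.e. T_m/T_H = T_C/T_m, so T_m = √(T_H·T_C) = √(433.15 × 305.37) = 364 K.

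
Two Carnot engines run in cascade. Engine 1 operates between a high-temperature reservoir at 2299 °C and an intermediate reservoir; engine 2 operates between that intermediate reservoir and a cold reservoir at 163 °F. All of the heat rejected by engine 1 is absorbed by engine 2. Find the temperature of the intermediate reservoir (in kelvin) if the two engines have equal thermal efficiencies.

T_H = 2299 °C → 2299 + 273.15 = 2572.15 K.
T_C = 163 °F → (163 − 32) × 5/9 = 72.78 °C = 345.93 K.
Equal efficiencies require 1 − T_m/T_H = 1 − T_C/T_m, i.e. T_m/T_H = T_C/T_m, so T_m = √(T_H·T_C) = √(2572.15 × 345.93) = 943 K.

T_m ≈ 943 K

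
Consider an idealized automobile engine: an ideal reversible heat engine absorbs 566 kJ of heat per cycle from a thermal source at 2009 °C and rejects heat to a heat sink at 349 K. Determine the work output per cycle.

W ≈ 479 kJ

T_H = 2009 °C → 2009 + 273.15 = 2282.15 K.
η_rev = 1 − T_C/T_H = 1 − 349.00/2282.15 = 0.8471.
W = η·Q_H = 0.8471 × 566 = 479 kJ.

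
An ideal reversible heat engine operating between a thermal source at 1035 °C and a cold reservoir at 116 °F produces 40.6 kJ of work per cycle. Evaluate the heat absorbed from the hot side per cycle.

T_H = 1035 °C → 1035 + 273.15 = 1308.15 K.
T_C = 116 °F → (116 − 32) × 5/9 = 46.67 °C = 319.82 K.
η_rev = 1 − T_C/T_H = 1 − 319.82/1308.15 = 0.7555.
Q_H = W/η = 40.6/0.7555 = 53.7 kJ.

Q_H ≈ 53.7 kJ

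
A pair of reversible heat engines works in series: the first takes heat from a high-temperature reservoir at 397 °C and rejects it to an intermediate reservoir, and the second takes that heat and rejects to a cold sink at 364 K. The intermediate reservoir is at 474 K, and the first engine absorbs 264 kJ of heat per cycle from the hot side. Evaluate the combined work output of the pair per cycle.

W_total ≈ 121 kJ

T_H = 397 °C → 397 + 273.15 = 670.15 K.
Two reversible stages in series are equivalent to a single Carnot engine between T_H and T_C, so η_total = 1 − T_C/T_H = 1 − 364.00/670.15 = 0.4568.
W_total = η_total · Q_H = 0.4568 × 264 = 121 kJ.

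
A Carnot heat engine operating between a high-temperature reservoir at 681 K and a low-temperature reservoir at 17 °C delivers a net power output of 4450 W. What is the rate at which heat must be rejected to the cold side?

Q̇_C ≈ 3303 W

T_C = 17 °C → 17 + 273.15 = 290.15 K.
Since the cycle is reversible, η = 1 − T_C/T_H = 1 − 290.15/681.00 = 0.5739.
Since Q_C/Q_H = T_C/T_H and Q_H = W/η, Q_C = W·T_C/(T_H − T_C) = 4450 × 290.15/390.85 = 3303 W.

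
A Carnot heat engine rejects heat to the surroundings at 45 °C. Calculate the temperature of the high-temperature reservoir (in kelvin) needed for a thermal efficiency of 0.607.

T_C = 45 °C → 45 + 273.15 = 318.15 K.
From η = 1 − T_C/T_H, solving for T_H gives T_H = T_C/(1 − η) = 318.15/(1 − 0.607) = 810 K.

T_H ≈ 810 K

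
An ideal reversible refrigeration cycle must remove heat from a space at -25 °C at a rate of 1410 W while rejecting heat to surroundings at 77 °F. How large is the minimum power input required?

Ẇ_in ≈ 284 W

T_H = 77 °F → (77 − 32) × 5/9 = 25.00 °C = 298.15 K.
T_C = -25 °C → -25 + 273.15 = 248.15 K.
For a reversible refrigerator, COP_R = T_C/(T_H − T_C) = 248.15/50.00 = 4.9630.
W = Q_C/COP_R = 1410/4.9630 = 284 W.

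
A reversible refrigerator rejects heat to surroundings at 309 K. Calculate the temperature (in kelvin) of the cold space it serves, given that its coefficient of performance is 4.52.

COP_R = T_C/(T_H − T_C) ⇒ T_C = T_H·COP_R/(1 + COP_R) = 309.00 × 4.52/(1 + 4.52) = 253 K.

T_C ≈ 253 K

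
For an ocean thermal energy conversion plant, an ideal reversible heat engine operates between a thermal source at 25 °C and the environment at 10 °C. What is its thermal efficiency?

η ≈ 0.05031

T_H = 25 °C → 25 + 273.15 = 298.15 K.
T_C = 10 °C → 10 + 273.15 = 283.15 K.
η_rev = 1 − T_C/T_H = 1 − 283.15/298.15 = 0.05031.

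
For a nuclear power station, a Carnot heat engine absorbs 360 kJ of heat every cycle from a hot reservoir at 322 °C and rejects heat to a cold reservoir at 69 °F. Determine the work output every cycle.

W ≈ 182 kJ

T_H = 322 °C → 322 + 273.15 = 595.15 K.
T_C = 69 °F → (69 − 32) × 5/9 = 20.56 °C = 293.71 K.
Carnot efficiency: η = 1 − T_C/T_H = 1 − 293.71/595.15 = 0.5065.
W = η·Q_H = 0.5065 × 360 = 182 kJ.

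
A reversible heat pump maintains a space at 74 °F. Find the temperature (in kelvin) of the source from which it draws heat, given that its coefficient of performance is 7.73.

T_H = 74 °F → (74 − 32) × 5/9 = 23.33 °C = 296.48 K.
COP_HP = T_H/(T_H − T_C) ⇒ T_C = T_H·(COP_HP − 1)/COP_HP = 296.48 × (7.73 − 1)/7.73 = 258 K.

T_C ≈ 258 K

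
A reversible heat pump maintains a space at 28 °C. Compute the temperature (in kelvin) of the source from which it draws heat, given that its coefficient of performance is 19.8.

T_H = 28 °C → 28 + 273.15 = 301.15 K.
COP_HP = T_H/(T_H − T_C) ⇒ T_C = T_H·(COP_HP − 1)/COP_HP = 301.15 × (19.8 − 1)/19.8 = 286 K.

T_C ≈ 286 K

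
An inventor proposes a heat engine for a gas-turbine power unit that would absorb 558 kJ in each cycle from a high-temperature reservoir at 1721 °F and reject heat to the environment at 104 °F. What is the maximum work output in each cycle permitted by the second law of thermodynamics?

T_H = 1721 °F → (1721 − 32) × 5/9 = 938.33 °C = 1211.48 K.
T_C = 104 °F → (104 − 32) × 5/9 = 40.00 °C = 313.15 K.
By the Carnot theorem, η_max = 1 − T_C/T_H = 1 − 313.15/1211.48 = 0.7415.
W_max = η_max · Q_H = 0.7415 × 558 = 414 kJ.

W_max ≈ 414 kJ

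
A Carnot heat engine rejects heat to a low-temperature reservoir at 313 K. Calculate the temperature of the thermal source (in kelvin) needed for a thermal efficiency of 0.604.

T_H ≈ 790 K

From η = 1 − T_C/T_H, solving for T_H gives T_H = T_C/(1 − η) = 313.00/(1 − 0.604) = 790 K.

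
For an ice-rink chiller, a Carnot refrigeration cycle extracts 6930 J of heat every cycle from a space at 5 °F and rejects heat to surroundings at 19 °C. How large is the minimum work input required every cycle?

W_in ≈ 913 J

T_H = 19 °C → 19 + 273.15 = 292.15 K.
T_C = 5 °F → (5 − 32) × 5/9 = -15.00 °C = 258.15 K.
For a reversible refrigerator, COP_R = T_C/(T_H − T_C) = 258.15/34.00 = 7.5926.
W = Q_C/COP_R = 6930/7.5926 = 913 J.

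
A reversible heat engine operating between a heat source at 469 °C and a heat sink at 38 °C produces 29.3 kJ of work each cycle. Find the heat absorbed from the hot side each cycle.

T_H = 469 °C → 469 + 273.15 = 742.15 K.
T_C = 38 °C → 38 + 273.15 = 311.15 K.
Since the cycle is reversible, η = 1 − T_C/T_H = 1 − 311.15/742.15 = 0.5807.
Q_H = W/η = 29.3/0.5807 = 50.5 kJ.

Q_H ≈ 50.5 kJ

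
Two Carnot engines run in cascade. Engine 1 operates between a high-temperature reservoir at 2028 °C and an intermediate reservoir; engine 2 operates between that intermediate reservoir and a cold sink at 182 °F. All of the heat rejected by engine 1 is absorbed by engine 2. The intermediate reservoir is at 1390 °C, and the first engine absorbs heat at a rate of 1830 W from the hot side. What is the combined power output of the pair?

Ẇ_total ≈ 1550 W

T_H = 2028 °C → 2028 + 273.15 = 2301.15 K.
T_C = 182 °F → (182 − 32) × 5/9 = 83.33 °C = 356.48 K.
Two reversible stages in series are equivalent to a single Carnot engine between T_H and T_C, so η_total = 1 − T_C/T_H = 1 − 356.48/2301.15 = 0.8451.
W_total = η_total · Q_H = 0.8451 × 1830 = 1550 W.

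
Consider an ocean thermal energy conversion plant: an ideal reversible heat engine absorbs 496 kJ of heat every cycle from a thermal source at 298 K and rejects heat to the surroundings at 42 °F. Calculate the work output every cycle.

W ≈ 32.11 kJ

T_C = 42 °F → (42 − 32) × 5/9 = 5.56 °C = 278.71 K.
For a reversible engine, η = 1 − T_C/T_H = 1 − 278.71/298.00 = 0.0647.
W = η·Q_H = 0.0647 × 496 = 32.11 kJ.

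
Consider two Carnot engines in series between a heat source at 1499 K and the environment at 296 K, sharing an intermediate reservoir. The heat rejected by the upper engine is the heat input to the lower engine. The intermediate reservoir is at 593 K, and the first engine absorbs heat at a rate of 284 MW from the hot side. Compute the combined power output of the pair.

Ẇ_total ≈ 228 MW

Two reversible stages in series are equivalent to a single Carnot engine between T_H and T_C, so η_total = 1 − T_C/T_H = 1 − 296.00/1499.00 = 0.8025.
W_total = η_total · Q_H = 0.8025 × 284 = 228 MW.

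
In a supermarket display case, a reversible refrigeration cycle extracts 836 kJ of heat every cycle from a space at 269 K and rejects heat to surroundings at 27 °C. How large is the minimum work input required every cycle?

W_in ≈ 96.8 kJ

T_H = 27 °C → 27 + 273.15 = 300.15 K.
For a reversible refrigerator, COP_R = T_C/(T_H − T_C) = 269.00/31.15 = 8.6356.
W = Q_C/COP_R = 836/8.6356 = 96.8 kJ.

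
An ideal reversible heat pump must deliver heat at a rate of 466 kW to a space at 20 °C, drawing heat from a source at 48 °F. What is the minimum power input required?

Ẇ_in ≈ 17.66 kW

T_H = 20 °C → 20 + 273.15 = 293.15 K.
T_C = 48 °F → (48 − 32) × 5/9 = 8.89 °C = 282.04 K.
Reversible heating COP: COP_HP = T_H/(T_H − T_C) = 293.15/11.11 = 26.3835.
W = Q_H/COP_HP = 466/26.3835 = 17.66 kW.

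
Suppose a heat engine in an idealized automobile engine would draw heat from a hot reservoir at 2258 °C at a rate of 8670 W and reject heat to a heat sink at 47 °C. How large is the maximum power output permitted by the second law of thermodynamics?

Ẇ_max ≈ 7570 W

T_H = 2258 °C → 2258 + 273.15 = 2531.15 K.
T_C = 47 °C → 47 + 273.15 = 320.15 K.
The second-law ceiling is the Carnot efficiency, η_max = 1 − T_C/T_H = 1 − 320.15/2531.15 = 0.8735.
W_max = η_max · Q_H = 0.8735 × 8670 = 7570 W.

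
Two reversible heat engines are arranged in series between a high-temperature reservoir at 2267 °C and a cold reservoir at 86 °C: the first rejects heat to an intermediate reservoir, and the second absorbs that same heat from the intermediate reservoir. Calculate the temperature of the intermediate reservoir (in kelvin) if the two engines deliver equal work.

T_H = 2267 °C → 2267 + 273.15 = 2540.15 K.
T_C = 86 °C → 86 + 273.15 = 359.15 K.
For reversible stages Q_m = Q_H·(T_m/T_H). Setting W₁ = Q_H(1 − T_m/T_H) equal to W₂ = Q_m(1 − T_C/T_m) = Q_H·(T_m − T_C)/T_H gives T_H − T_m = T_m − T_C, so T_m = (T_H + T_C)/2 = (2540.15 + 359.15)/2 = 1450 K.

T_m ≈ 1450 K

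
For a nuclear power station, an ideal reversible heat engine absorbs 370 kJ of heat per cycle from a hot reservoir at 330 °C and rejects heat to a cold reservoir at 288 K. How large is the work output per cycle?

T_H = 330 °C → 330 + 273.15 = 603.15 K.
Since the cycle is reversible, η = 1 − T_C/T_H = 1 − 288.00/603.15 = 0.5225.
W = η·Q_H = 0.5225 × 370 = 193 kJ.

W ≈ 193 kJ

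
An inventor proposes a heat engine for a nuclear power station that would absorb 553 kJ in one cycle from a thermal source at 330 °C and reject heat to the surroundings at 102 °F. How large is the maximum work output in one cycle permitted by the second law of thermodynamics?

W_max ≈ 266.9 kJ

T_H = 330 °C → 330 + 273.15 = 603.15 K.
T_C = 102 °F → (102 − 32) × 5/9 = 38.89 °C = 312.04 K.
No engine can exceed the Carnot limit: η_max = 1 − T_C/T_H = 1 − 312.04/603.15 = 0.4827.
W_max = η_max · Q_H = 0.4827 × 553 = 266.9 kJ.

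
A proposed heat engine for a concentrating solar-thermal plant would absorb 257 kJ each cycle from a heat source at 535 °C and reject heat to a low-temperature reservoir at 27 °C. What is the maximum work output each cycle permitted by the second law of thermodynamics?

W_max ≈ 162 kJ

T_H = 535 °C → 535 + 273.15 = 808.15 K.
T_C = 27 °C → 27 + 273.15 = 300.15 K.
No engine can exceed the Carnot limit: η_max = 1 − T_C/T_H = 1 − 300.15/808.15 = 0.6286.
W_max = η_max · Q_H = 0.6286 × 257 = 162 kJ.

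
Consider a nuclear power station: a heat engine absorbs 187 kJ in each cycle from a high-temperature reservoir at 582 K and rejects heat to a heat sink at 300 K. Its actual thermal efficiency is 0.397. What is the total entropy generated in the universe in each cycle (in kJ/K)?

ΔS_univ ≈ 0.0546 kJ/K

W = η·Q_H = 0.397 × 187 = 74.24 kJ, so Q_C = Q_H − W = 112.8 kJ.
Entropy balance on the reservoirs: −Q_H/T_H = -0.3213 kJ/K, +Q_C/T_C = 0.3759 kJ/K.
ΔS_univ = −Q_H/T_H + Q_C/T_C = 0.0546 kJ/K (> 0, since η = 0.397 < η_Carnot = 0.485).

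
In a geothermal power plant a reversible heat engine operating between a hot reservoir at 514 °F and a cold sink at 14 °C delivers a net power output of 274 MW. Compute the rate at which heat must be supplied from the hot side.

Q̇_H ≈ 584.0 MW

T_H = 514 °F → (514 − 32) × 5/9 = 267.78 °C = 540.93 K.
T_C = 14 °C → 14 + 273.15 = 287.15 K.
The Carnot efficiency is η = 1 − T_C/T_H = 1 − 287.15/540.93 = 0.4692.
Q_H = W/η = 274/0.4692 = 584.0 MW.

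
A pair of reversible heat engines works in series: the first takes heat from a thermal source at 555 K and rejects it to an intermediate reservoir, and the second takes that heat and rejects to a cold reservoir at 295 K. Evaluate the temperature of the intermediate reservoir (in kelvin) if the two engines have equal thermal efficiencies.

Equal efficiencies require 1 − T_m/T_H = 1 − T_C/T_m, i.e. T_m/T_H = T_C/T_m, so T_m = √(T_H·T_C) = √(555.00 × 295.00) = 405 K.

T_m ≈ 405 K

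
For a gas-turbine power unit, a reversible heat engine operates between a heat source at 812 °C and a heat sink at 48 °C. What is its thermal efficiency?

η ≈ 0.7041

T_H = 812 °C → 812 + 273.15 = 1085.15 K.
T_C = 48 °C → 48 + 273.15 = 321.15 K.
η_rev = 1 − T_C/T_H = 1 − 321.15/1085.15 = 0.7041.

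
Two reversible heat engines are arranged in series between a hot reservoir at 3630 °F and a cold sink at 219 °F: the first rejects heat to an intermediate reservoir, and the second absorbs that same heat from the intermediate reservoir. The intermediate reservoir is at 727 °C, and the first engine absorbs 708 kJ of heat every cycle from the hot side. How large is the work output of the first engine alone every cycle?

T_H = 3630 °F → (3630 − 32) × 5/9 = 1998.89 °C = 2272.04 K.
T_C = 219 °F → (219 − 32) × 5/9 = 103.89 °C = 377.04 K.
T_m = 727 °C → 727 + 273.15 = 1000.15 K.
First-stage efficiency η₁ = 1 − T_m/T_H = 1 − 1000.15/2272.04 = 0.5598.
W₁ = η₁·Q_H = 0.5598 × 708 = 396 kJ.

W₁ ≈ 396 kJ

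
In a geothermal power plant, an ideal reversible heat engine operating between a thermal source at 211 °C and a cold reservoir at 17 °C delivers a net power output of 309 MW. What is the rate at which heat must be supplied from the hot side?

T_H = 211 °C → 211 + 273.15 = 484.15 K.
T_C = 17 °C → 17 + 273.15 = 290.15 K.
For a reversible engine, η = 1 − T_C/T_H = 1 − 290.15/484.15 = 0.4007.
Q_H = W/η = 309/0.4007 = 771 MW.

Q̇_H ≈ 771 MW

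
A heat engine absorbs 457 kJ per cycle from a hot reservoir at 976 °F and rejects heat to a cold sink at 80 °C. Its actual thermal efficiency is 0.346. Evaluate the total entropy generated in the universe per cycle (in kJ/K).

ΔS_univ ≈ 0.273 kJ/K

T_H = 976 °F → (976 − 32) × 5/9 = 524.44 °C = 797.59 K.
T_C = 80 °C → 80 + 273.15 = 353.15 K.
W = η·Q_H = 0.346 × 457 = 158.1 kJ, so Q_C = Q_H − W = 298.9 kJ.
Entropy balance on the reservoirs: −Q_H/T_H = -0.5730 kJ/K, +Q_C/T_C = 0.8463 kJ/K.
ΔS_univ = −Q_H/T_H + Q_C/T_C = 0.273 kJ/K (> 0, since η = 0.346 < η_Carnot = 0.557).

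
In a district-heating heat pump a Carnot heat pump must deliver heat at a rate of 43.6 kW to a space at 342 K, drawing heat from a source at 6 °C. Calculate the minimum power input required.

T_C = 6 °C → 6 + 273.15 = 279.15 K.
Reversible heating COP: COP_HP = T_H/(T_H − T_C) = 342.00/62.85 = 5.4415.
W = Q_H/COP_HP = 43.6/5.4415 = 8.01 kW.

Ẇ_in ≈ 8.01 kW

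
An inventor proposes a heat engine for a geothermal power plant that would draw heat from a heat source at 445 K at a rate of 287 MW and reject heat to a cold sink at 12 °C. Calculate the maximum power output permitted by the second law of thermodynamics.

Ẇ_max ≈ 103 MW

T_C = 12 °C → 12 + 273.15 = 285.15 K.
The upper bound on efficiency is η_max = 1 − T_C/T_H = 1 − 285.15/445.00 = 0.3592.
W_max = η_max · Q_H = 0.3592 × 287 = 103 MW.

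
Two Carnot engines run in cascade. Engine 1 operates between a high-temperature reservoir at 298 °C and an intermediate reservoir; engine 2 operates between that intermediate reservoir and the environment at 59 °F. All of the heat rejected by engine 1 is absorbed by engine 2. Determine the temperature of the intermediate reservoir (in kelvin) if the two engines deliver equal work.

T_m ≈ 430 K

T_H = 298 °C → 298 + 273.15 = 571.15 K.
T_C = 59 °F → (59 − 32) × 5/9 = 15.00 °C = 288.15 K.
For reversible stages Q_m = Q_H·(T_m/T_H). Setting W₁ = Q_H(1 − T_m/T_H) equal to W₂ = Q_m(1 − T_C/T_m) = Q_H·(T_m − T_C)/T_H gives T_H − T_m = T_m − T_C, so T_m = (T_H + T_C)/2 = (571.15 + 288.15)/2 = 430 K.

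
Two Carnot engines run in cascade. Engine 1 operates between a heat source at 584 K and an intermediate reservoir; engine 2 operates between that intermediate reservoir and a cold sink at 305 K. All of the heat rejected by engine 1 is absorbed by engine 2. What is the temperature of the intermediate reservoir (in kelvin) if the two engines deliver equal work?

T_m ≈ 444 K

For reversible stages Q_m = Q_H·(T_m/T_H). Setting W₁ = Q_H(1 − T_m/T_H) equal to W₂ = Q_m(1 − T_C/T_m) = Q_H·(T_m − T_C)/T_H gives T_H − T_m = T_m − T_C, so T_m = (T_H + T_C)/2 = (584.00 + 305.00)/2 = 444 K.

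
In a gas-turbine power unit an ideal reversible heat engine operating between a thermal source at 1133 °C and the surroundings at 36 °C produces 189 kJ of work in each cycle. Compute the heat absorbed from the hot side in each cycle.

T_H = 1133 °C → 1133 + 273.15 = 1406.15 K.
T_C = 36 °C → 36 + 273.15 = 309.15 K.
Carnot efficiency: η = 1 − T_C/T_H = 1 − 309.15/1406.15 = 0.7801.
Q_H = W/η = 189/0.7801 = 242 kJ.

Q_H ≈ 242 kJ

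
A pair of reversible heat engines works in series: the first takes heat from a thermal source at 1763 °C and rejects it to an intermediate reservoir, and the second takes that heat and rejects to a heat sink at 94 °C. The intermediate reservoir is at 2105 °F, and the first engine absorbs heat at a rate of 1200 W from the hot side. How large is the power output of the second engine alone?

T_H = 1763 °C → 1763 + 273.15 = 2036.15 K.
T_C = 94 °C → 94 + 273.15 = 367.15 K.
T_m = 2105 °F → (2105 − 32) × 5/9 = 1151.67 °C = 1424.82 K.
Heat entering the second stage: Q_m = Q_H·(T_m/T_H) = 1200 × 1424.82/2036.15 = 840 W.
Second-stage efficiency η₂ = 1 − T_C/T_m = 1 − 367.15/1424.82 = 0.7423, so W₂ = η₂·Q_m = 623 W.

Ẇ₂ ≈ 623 W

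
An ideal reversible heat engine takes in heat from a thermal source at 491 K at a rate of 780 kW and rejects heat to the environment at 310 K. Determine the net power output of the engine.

Ẇ ≈ 288 kW

For a reversible engine, η = 1 − T_C/T_H = 1 − 310.00/491.00 = 0.3686.
W = η·Q_H = 0.3686 × 780 = 288 kW.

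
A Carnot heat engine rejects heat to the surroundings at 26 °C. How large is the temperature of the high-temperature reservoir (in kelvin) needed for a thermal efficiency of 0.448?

T_H ≈ 542 K

T_C = 26 °C → 26 + 273.15 = 299.15 K.
From η = 1 − T_C/T_H, solving for T_H gives T_H = T_C/(1 − η) = 299.15/(1 − 0.448) = 542 K.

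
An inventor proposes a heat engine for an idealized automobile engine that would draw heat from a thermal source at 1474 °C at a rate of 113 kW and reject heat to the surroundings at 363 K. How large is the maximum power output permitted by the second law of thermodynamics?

Ẇ_max ≈ 89.5 kW

T_H = 1474 °C → 1474 + 273.15 = 1747.15 K.
The upper bound on efficiency is η_max = 1 − T_C/T_H = 1 − 363.00/1747.15 = 0.7922.
W_max = η_max · Q_H = 0.7922 × 113 = 89.5 kW.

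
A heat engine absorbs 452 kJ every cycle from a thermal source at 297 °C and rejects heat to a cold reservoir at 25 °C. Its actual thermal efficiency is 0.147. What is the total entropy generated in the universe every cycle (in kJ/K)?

ΔS_univ ≈ 0.5004 kJ/K

T_H = 297 °C → 297 + 273.15 = 570.15 K.
T_C = 25 °C → 25 + 273.15 = 298.15 K.
W = η·Q_H = 0.147 × 452 = 66.44 kJ, so Q_C = Q_H − W = 385.6 kJ.
Reservoir entropy changes: ΔS_H = −Q_H/T_H = −452/570.15 = -0.7928 kJ/K and ΔS_C = +Q_C/T_C = 385.6/298.15 = 1.293 kJ/K.
ΔS_univ = −Q_H/T_H + Q_C/T_C = 0.5004 kJ/K (> 0, since η = 0.147 < η_Carnot = 0.477).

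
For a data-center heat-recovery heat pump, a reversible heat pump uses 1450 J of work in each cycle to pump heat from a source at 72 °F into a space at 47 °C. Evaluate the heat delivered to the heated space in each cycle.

Q_H ≈ 18700 J

T_H = 47 °C → 47 + 273.15 = 320.15 K.
T_C = 72 °F → (72 − 32) × 5/9 = 22.22 °C = 295.37 K.
The Carnot heat-pump COP is COP_HP = T_H/(T_H − T_C) = 320.15/24.78 = 12.9209.
Q_H = COP_HP · W = 12.9209 × 1450 = 18700 J.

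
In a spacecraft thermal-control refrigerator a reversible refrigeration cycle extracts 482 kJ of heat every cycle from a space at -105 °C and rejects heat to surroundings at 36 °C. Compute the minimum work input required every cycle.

T_H = 36 °C → 36 + 273.15 = 309.15 K.
T_C = -105 °C → -105 + 273.15 = 168.15 K.
Carnot COP: COP_R = T_C/(T_H − T_C) = 168.15/141.00 = 1.1926.
W = Q_C/COP_R = 482/1.1926 = 404 kJ.

W_in ≈ 404 kJ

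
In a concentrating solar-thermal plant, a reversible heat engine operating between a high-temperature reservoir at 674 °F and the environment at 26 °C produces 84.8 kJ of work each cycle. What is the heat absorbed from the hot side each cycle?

Q_H ≈ 162 kJ

T_H = 674 °F → (674 − 32) × 5/9 = 356.67 °C = 629.82 K.
T_C = 26 °C → 26 + 273.15 = 299.15 K.
For a reversible engine, η = 1 − T_C/T_H = 1 − 299.15/629.82 = 0.5250.
Q_H = W/η = 84.8/0.5250 = 162 kJ.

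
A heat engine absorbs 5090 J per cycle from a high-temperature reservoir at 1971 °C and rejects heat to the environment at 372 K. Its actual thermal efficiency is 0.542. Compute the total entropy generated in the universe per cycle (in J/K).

T_H = 1971 °C → 1971 + 273.15 = 2244.15 K.
W = η·Q_H = 0.542 × 5090 = 2759 J, so Q_C = Q_H − W = 2331 J.
Reservoir entropy changes: ΔS_H = −Q_H/T_H = −5090/2244.15 = -2.268 J/K and ΔS_C = +Q_C/T_C = 2331/372.00 = 6.267 J/K.
ΔS_univ = −Q_H/T_H + Q_C/T_C = 4.00 J/K (> 0, since η = 0.542 < η_Carnot = 0.834).

ΔS_univ ≈ 4.00 J/K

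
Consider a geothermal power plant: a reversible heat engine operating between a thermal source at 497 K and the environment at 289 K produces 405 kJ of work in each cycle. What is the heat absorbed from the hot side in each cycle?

The Carnot efficiency is η = 1 − T_C/T_H = 1 − 289.00/497.00 = 0.4185.
Q_H = W/η = 405/0.4185 = 967.7 kJ.

Q_H ≈ 967.7 kJ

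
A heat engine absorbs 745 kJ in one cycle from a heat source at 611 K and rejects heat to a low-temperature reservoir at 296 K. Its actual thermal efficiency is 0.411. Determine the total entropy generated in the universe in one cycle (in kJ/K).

ΔS_univ ≈ 0.263 kJ/K

W = η·Q_H = 0.411 × 745 = 306.2 kJ, so Q_C = Q_H − W = 438.8 kJ.
Entropy balance on the reservoirs: −Q_H/T_H = -1.219 kJ/K, +Q_C/T_C = 1.482 kJ/K.
ΔS_univ = −Q_H/T_H + Q_C/T_C = 0.263 kJ/K (> 0, since η = 0.411 < η_Carnot = 0.516).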